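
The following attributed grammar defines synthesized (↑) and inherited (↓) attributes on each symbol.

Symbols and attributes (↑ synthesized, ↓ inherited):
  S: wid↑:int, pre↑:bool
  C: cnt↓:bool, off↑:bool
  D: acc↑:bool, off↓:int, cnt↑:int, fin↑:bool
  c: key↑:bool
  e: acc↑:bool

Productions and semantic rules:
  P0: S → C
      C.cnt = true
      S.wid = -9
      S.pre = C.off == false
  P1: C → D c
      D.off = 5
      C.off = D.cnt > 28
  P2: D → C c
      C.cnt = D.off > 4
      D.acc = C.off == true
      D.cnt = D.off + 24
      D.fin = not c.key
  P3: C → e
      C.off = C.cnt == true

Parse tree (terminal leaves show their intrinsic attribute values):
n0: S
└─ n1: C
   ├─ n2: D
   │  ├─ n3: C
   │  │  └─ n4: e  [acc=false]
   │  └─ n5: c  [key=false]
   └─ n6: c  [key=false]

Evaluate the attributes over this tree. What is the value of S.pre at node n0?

false

1. n1.cnt = true  [true]
2. n2.off = 5  [5]
3. n3.cnt = true  [D.off > 4]
4. n4.acc = false  [terminal]
5. n3.off = true  [C.cnt == true]
6. n5.key = false  [terminal]
7. n2.acc = true  [C.off == true]
8. n2.cnt = 29  [D.off + 24]
9. n2.fin = true  [not c.key]
10. n6.key = false  [terminal]
11. n1.off = true  [D.cnt > 28]
12. n0.wid = -9  [-9]
13. n0.pre = false  [C.off == false]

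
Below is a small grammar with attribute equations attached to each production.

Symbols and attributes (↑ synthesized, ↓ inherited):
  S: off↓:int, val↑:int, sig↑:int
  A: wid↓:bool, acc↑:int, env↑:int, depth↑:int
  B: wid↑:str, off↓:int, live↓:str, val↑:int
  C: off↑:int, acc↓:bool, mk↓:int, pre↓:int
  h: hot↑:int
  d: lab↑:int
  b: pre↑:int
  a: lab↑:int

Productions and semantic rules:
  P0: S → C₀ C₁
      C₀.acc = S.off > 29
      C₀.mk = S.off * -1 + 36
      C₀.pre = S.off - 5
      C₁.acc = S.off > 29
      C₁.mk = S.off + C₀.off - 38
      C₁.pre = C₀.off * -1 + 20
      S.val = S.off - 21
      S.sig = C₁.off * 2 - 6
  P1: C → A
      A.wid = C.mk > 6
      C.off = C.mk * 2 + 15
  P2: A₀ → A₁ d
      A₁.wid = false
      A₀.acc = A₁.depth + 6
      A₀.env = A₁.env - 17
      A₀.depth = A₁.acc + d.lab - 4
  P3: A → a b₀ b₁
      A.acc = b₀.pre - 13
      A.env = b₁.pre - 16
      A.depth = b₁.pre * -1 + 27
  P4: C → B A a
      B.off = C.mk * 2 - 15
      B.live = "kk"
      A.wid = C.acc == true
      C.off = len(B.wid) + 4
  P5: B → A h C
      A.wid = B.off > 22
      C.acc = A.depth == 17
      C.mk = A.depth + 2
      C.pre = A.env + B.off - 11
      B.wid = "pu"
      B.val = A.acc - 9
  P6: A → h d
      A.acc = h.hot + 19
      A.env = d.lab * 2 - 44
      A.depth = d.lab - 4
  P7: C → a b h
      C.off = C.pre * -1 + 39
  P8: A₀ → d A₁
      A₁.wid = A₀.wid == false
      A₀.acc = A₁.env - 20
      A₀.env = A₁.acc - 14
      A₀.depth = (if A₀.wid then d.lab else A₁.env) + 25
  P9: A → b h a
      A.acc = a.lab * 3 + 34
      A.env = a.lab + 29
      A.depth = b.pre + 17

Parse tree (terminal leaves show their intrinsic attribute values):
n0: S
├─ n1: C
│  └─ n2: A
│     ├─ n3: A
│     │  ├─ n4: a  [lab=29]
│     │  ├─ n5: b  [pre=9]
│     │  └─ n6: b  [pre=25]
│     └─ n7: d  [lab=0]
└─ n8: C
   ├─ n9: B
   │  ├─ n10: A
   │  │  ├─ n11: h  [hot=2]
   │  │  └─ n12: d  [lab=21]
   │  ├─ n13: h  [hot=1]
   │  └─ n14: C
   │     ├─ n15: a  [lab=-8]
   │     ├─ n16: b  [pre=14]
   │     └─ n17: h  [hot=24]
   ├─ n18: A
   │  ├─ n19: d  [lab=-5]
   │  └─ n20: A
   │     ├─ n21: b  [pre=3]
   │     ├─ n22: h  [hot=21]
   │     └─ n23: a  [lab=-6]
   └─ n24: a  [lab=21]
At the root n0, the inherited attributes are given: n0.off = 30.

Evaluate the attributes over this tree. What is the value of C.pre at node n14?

1. n0.off = 30  [given at root]
2. n1.acc = true  [S.off > 29]
3. n1.mk = 6  [S.off * -1 + 36]
4. n1.pre = 25  [S.off - 5]
5. n2.wid = false  [C.mk > 6]
6. n3.wid = false  [false]
7. n4.lab = 29  [terminal]
8. n5.pre = 9  [terminal]
9. n6.pre = 25  [terminal]
10. n3.acc = -4  [b₀.pre - 13]
11. n3.env = 9  [b₁.pre - 16]
12. n3.depth = 2  [b₁.pre * -1 + 27]
13. n7.lab = 0  [terminal]
14. n2.acc = 8  [A₁.depth + 6]
15. n2.env = -8  [A₁.env - 17]
16. n2.depth = -8  [A₁.acc + d.lab - 4]
17. n1.off = 27  [C.mk * 2 + 15]
18. n8.acc = true  [S.off > 29]
19. n8.mk = 19  [S.off + C₀.off - 38]
20. n8.pre = -7  [C₀.off * -1 + 20]
21. n9.off = 23  [C.mk * 2 - 15]
22. n9.live = "kk"  ["kk"]
23. n10.wid = true  [B.off > 22]
24. n11.hot = 2  [terminal]
25. n12.lab = 21  [terminal]
26. n10.acc = 21  [h.hot + 19]
27. n10.env = -2  [d.lab * 2 - 44]
28. n10.depth = 17  [d.lab - 4]
29. n13.hot = 1  [terminal]
30. n14.acc = true  [A.depth == 17]
31. n14.mk = 19  [A.depth + 2]
32. n14.pre = 10  [A.env + B.off - 11]
33. n15.lab = -8  [terminal]
34. n16.pre = 14  [terminal]
35. n17.hot = 24  [terminal]
36. n14.off = 29  [C.pre * -1 + 39]
37. n9.wid = "pu"  ["pu"]
38. n9.val = 12  [A.acc - 9]
39. n18.wid = true  [C.acc == true]
40. n19.lab = -5  [terminal]
41. n20.wid = false  [A₀.wid == false]
42. n21.pre = 3  [terminal]
43. n22.hot = 21  [terminal]
44. n23.lab = -6  [terminal]
45. n20.acc = 16  [a.lab * 3 + 34]
46. n20.env = 23  [a.lab + 29]
47. n20.depth = 20  [b.pre + 17]
48. n18.acc = 3  [A₁.env - 20]
49. n18.env = 2  [A₁.acc - 14]
50. n18.depth = 20  [(if A₀.wid then d.lab else A₁.env) + 25]
51. n24.lab = 21  [terminal]
52. n8.off = 6  [len(B.wid) + 4]
53. n0.val = 9  [S.off - 21]
54. n0.sig = 6  [C₁.off * 2 - 6]

10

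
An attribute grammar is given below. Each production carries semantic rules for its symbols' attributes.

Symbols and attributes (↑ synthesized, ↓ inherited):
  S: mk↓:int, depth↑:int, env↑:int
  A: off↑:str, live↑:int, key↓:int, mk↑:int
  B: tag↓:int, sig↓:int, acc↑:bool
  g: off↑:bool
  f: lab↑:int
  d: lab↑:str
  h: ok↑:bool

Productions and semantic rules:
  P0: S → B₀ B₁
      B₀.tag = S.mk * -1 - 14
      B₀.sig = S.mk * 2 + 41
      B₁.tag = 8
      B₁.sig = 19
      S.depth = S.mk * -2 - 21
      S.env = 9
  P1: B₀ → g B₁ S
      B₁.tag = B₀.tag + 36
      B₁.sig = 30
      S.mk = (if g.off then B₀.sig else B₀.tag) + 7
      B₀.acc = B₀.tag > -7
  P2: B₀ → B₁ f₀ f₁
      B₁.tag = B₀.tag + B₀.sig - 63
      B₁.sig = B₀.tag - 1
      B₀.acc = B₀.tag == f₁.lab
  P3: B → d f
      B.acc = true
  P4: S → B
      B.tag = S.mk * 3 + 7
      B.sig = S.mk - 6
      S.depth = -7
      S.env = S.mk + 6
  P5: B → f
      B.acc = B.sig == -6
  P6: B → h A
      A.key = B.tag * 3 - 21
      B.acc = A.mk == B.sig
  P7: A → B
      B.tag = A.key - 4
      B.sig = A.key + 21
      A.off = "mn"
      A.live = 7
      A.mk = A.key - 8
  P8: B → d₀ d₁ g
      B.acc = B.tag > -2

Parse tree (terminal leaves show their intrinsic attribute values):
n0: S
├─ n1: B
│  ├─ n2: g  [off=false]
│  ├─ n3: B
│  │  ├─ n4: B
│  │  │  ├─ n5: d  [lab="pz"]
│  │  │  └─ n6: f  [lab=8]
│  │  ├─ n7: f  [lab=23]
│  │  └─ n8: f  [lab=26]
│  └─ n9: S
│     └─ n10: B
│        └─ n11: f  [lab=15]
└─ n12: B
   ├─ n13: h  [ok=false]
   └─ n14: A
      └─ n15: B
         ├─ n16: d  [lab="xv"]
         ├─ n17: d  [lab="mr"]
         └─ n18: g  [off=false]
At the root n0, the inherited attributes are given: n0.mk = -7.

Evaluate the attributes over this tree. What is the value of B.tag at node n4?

1. n0.mk = -7  [given at root]
2. n1.tag = -7  [S.mk * -1 - 14]
3. n1.sig = 27  [S.mk * 2 + 41]
4. n2.off = false  [terminal]
5. n3.tag = 29  [B₀.tag + 36]
6. n3.sig = 30  [30]
7. n4.tag = -4  [B₀.tag + B₀.sig - 63]
8. n4.sig = 28  [B₀.tag - 1]
9. n5.lab = "pz"  [terminal]
10. n6.lab = 8  [terminal]
11. n4.acc = true  [true]
12. n7.lab = 23  [terminal]
13. n8.lab = 26  [terminal]
14. n3.acc = false  [B₀.tag == f₁.lab]
15. n9.mk = 0  [(if g.off then B₀.sig else B₀.tag) + 7]
16. n10.tag = 7  [S.mk * 3 + 7]
17. n10.sig = -6  [S.mk - 6]
18. n11.lab = 15  [terminal]
19. n10.acc = true  [B.sig == -6]
20. n9.depth = -7  [-7]
21. n9.env = 6  [S.mk + 6]
22. n1.acc = false  [B₀.tag > -7]
23. n12.tag = 8  [8]
24. n12.sig = 19  [19]
25. n13.ok = false  [terminal]
26. n14.key = 3  [B.tag * 3 - 21]
27. n15.tag = -1  [A.key - 4]
28. n15.sig = 24  [A.key + 21]
29. n16.lab = "xv"  [terminal]
30. n17.lab = "mr"  [terminal]
31. n18.off = false  [terminal]
32. n15.acc = true  [B.tag > -2]
33. n14.off = "mn"  ["mn"]
34. n14.live = 7  [7]
35. n14.mk = -5  [A.key - 8]
36. n12.acc = false  [A.mk == B.sig]
37. n0.depth = -7  [S.mk * -2 - 21]
38. n0.env = 9  [9]

-4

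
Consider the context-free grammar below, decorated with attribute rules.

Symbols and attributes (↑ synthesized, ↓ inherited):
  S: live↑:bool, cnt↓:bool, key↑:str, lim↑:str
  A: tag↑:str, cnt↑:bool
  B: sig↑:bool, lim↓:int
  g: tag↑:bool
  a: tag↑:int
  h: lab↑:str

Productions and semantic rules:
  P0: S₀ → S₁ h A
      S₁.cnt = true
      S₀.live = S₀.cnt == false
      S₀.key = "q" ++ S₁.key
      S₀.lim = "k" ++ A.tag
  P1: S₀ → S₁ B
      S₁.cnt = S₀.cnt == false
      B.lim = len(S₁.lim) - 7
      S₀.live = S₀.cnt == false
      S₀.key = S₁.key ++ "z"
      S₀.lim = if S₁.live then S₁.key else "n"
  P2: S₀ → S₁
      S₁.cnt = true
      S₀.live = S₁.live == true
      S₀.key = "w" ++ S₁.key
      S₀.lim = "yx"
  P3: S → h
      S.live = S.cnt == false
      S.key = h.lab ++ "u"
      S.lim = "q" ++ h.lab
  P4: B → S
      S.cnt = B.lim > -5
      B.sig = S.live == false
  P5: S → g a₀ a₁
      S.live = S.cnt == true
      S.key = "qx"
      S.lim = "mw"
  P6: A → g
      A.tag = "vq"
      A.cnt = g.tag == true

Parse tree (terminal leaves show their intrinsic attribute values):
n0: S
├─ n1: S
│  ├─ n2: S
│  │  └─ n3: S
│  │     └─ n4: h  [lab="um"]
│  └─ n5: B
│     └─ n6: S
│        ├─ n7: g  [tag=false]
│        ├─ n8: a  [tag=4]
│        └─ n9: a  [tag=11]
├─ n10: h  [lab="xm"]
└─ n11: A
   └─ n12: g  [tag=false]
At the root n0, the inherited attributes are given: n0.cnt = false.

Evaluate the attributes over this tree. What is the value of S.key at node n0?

"qwumuz"

1. n0.cnt = false  [given at root]
2. n1.cnt = true  [true]
3. n2.cnt = false  [S₀.cnt == false]
4. n3.cnt = true  [true]
5. n4.lab = "um"  [terminal]
6. n3.live = false  [S.cnt == false]
7. n3.key = "umu"  [h.lab ++ "u"]
8. n3.lim = "qum"  ["q" ++ h.lab]
9. n2.live = false  [S₁.live == true]
10. n2.key = "wumu"  ["w" ++ S₁.key]
11. n2.lim = "yx"  ["yx"]
12. n5.lim = -5  [len(S₁.lim) - 7]
13. n6.cnt = false  [B.lim > -5]
14. n7.tag = false  [terminal]
15. n8.tag = 4  [terminal]
16. n9.tag = 11  [terminal]
17. n6.live = false  [S.cnt == true]
18. n6.key = "qx"  ["qx"]
19. n6.lim = "mw"  ["mw"]
20. n5.sig = true  [S.live == false]
21. n1.live = false  [S₀.cnt == false]
22. n1.key = "wumuz"  [S₁.key ++ "z"]
23. n1.lim = "n"  [if S₁.live then S₁.key else "n"]
24. n10.lab = "xm"  [terminal]
25. n12.tag = false  [terminal]
26. n11.tag = "vq"  ["vq"]
27. n11.cnt = false  [g.tag == true]
28. n0.live = true  [S₀.cnt == false]
29. n0.key = "qwumuz"  ["q" ++ S₁.key]
30. n0.lim = "kvq"  ["k" ++ A.tag]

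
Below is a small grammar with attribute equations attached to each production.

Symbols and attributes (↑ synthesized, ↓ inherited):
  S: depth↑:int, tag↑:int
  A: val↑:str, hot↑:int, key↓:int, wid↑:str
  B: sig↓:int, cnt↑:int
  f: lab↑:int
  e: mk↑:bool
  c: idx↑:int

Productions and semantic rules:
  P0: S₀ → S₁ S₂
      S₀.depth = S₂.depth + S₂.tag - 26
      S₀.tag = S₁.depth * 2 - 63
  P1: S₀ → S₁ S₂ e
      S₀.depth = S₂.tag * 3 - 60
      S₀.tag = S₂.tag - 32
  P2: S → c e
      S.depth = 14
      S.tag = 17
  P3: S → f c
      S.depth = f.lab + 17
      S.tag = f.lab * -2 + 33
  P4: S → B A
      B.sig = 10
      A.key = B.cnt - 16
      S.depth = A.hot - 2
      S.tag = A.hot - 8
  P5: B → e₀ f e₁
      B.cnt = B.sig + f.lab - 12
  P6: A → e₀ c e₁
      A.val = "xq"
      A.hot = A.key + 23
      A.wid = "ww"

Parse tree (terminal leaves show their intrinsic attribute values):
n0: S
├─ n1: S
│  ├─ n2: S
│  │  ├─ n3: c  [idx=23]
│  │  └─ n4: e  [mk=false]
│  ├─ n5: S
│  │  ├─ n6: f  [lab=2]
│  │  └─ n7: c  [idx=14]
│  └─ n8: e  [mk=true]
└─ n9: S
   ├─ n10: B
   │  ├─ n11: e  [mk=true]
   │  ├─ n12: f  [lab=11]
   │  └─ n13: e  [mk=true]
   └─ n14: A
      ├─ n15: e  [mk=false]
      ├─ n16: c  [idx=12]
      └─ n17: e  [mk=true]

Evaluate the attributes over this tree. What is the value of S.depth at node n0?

-4

1. n3.idx = 23  [terminal]
2. n4.mk = false  [terminal]
3. n2.depth = 14  [14]
4. n2.tag = 17  [17]
5. n6.lab = 2  [terminal]
6. n7.idx = 14  [terminal]
7. n5.depth = 19  [f.lab + 17]
8. n5.tag = 29  [f.lab * -2 + 33]
9. n8.mk = true  [terminal]
10. n1.depth = 27  [S₂.tag * 3 - 60]
11. n1.tag = -3  [S₂.tag - 32]
12. n10.sig = 10  [10]
13. n11.mk = true  [terminal]
14. n12.lab = 11  [terminal]
15. n13.mk = true  [terminal]
16. n10.cnt = 9  [B.sig + f.lab - 12]
17. n14.key = -7  [B.cnt - 16]
18. n15.mk = false  [terminal]
19. n16.idx = 12  [terminal]
20. n17.mk = true  [terminal]
21. n14.val = "xq"  ["xq"]
22. n14.hot = 16  [A.key + 23]
23. n14.wid = "ww"  ["ww"]
24. n9.depth = 14  [A.hot - 2]
25. n9.tag = 8  [A.hot - 8]
26. n0.depth = -4  [S₂.depth + S₂.tag - 26]
27. n0.tag = -9  [S₁.depth * 2 - 63]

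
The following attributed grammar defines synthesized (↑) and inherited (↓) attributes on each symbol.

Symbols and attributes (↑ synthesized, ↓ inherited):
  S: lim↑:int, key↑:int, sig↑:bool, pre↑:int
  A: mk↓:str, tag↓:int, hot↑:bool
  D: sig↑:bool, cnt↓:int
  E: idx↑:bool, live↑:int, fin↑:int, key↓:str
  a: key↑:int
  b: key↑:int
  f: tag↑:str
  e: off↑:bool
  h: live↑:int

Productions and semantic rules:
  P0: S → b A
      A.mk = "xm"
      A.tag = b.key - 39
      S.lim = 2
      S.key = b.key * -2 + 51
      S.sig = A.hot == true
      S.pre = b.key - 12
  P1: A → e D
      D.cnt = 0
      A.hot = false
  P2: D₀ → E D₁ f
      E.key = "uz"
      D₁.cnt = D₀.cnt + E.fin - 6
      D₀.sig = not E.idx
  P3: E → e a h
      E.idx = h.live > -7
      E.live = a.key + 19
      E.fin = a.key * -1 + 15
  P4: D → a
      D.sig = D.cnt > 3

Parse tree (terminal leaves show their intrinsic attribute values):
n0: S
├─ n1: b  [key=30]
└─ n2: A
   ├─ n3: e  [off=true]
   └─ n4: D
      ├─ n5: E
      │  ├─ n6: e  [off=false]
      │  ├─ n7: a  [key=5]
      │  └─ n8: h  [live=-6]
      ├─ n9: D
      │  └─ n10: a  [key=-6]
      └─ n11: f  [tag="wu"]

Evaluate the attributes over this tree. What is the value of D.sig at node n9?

1. n1.key = 30  [terminal]
2. n2.mk = "xm"  ["xm"]
3. n2.tag = -9  [b.key - 39]
4. n3.off = true  [terminal]
5. n4.cnt = 0  [0]
6. n5.key = "uz"  ["uz"]
7. n6.off = false  [terminal]
8. n7.key = 5  [terminal]
9. n8.live = -6  [terminal]
10. n5.idx = true  [h.live > -7]
11. n5.live = 24  [a.key + 19]
12. n5.fin = 10  [a.key * -1 + 15]
13. n9.cnt = 4  [D₀.cnt + E.fin - 6]
14. n10.key = -6  [terminal]
15. n9.sig = true  [D.cnt > 3]
16. n11.tag = "wu"  [terminal]
17. n4.sig = false  [not E.idx]
18. n2.hot = false  [false]
19. n0.lim = 2  [2]
20. n0.key = -9  [b.key * -2 + 51]
21. n0.sig = false  [A.hot == true]
22. n0.pre = 18  [b.key - 12]

true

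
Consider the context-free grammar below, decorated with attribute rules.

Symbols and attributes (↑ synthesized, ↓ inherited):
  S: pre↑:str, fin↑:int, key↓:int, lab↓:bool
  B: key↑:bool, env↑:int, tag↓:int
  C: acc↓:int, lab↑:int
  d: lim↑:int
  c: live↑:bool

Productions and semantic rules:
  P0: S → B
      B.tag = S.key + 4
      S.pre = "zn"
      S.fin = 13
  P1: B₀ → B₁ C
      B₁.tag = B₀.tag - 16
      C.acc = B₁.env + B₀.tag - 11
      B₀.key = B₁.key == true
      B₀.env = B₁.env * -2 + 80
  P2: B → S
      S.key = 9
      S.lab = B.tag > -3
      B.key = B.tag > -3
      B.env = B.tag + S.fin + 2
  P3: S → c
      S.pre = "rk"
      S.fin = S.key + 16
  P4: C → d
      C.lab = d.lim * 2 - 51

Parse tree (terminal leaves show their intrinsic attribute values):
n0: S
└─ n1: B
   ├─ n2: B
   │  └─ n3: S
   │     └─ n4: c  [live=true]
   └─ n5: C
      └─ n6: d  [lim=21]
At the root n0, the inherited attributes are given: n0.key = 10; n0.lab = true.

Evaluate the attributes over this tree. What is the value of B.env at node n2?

25

1. n0.key = 10  [given at root]
2. n0.lab = true  [given at root]
3. n1.tag = 14  [S.key + 4]
4. n2.tag = -2  [B₀.tag - 16]
5. n3.key = 9  [9]
6. n3.lab = true  [B.tag > -3]
7. n4.live = true  [terminal]
8. n3.pre = "rk"  ["rk"]
9. n3.fin = 25  [S.key + 16]
10. n2.key = true  [B.tag > -3]
11. n2.env = 25  [B.tag + S.fin + 2]
12. n5.acc = 28  [B₁.env + B₀.tag - 11]
13. n6.lim = 21  [terminal]
14. n5.lab = -9  [d.lim * 2 - 51]
15. n1.key = true  [B₁.key == true]
16. n1.env = 30  [B₁.env * -2 + 80]
17. n0.pre = "zn"  ["zn"]
18. n0.fin = 13  [13]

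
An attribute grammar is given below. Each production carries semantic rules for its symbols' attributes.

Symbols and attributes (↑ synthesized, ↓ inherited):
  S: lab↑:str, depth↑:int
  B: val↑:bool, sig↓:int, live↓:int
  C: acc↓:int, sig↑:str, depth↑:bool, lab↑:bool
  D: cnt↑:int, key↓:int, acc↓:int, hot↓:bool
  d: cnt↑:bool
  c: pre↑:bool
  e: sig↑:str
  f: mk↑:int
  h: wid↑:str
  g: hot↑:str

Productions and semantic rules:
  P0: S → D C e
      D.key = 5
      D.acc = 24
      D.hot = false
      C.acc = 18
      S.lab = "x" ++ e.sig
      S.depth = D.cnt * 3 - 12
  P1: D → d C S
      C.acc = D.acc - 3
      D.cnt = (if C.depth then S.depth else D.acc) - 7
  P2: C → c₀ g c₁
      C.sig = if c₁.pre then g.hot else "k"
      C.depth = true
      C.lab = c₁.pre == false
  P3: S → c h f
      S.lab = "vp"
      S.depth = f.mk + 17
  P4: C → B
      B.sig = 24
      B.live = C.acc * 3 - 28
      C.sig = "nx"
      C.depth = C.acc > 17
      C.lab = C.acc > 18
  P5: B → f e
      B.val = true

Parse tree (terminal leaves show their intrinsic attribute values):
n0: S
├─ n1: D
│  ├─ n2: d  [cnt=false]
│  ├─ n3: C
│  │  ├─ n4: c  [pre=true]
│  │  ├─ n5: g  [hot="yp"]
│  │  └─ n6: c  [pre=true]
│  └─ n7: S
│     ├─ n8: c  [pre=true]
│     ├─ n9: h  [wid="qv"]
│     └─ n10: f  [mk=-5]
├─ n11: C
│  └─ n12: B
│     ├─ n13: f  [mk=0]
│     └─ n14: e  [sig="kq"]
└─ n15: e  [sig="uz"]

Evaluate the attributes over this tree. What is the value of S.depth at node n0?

3

1. n1.key = 5  [5]
2. n1.acc = 24  [24]
3. n1.hot = false  [false]
4. n2.cnt = false  [terminal]
5. n3.acc = 21  [D.acc - 3]
6. n4.pre = true  [terminal]
7. n5.hot = "yp"  [terminal]
8. n6.pre = true  [terminal]
9. n3.sig = "yp"  [if c₁.pre then g.hot else "k"]
10. n3.depth = true  [true]
11. n3.lab = false  [c₁.pre == false]
12. n8.pre = true  [terminal]
13. n9.wid = "qv"  [terminal]
14. n10.mk = -5  [terminal]
15. n7.lab = "vp"  ["vp"]
16. n7.depth = 12  [f.mk + 17]
17. n1.cnt = 5  [(if C.depth then S.depth else D.acc) - 7]
18. n11.acc = 18  [18]
19. n12.sig = 24  [24]
20. n12.live = 26  [C.acc * 3 - 28]
21. n13.mk = 0  [terminal]
22. n14.sig = "kq"  [terminal]
23. n12.val = true  [true]
24. n11.sig = "nx"  ["nx"]
25. n11.depth = true  [C.acc > 17]
26. n11.lab = false  [C.acc > 18]
27. n15.sig = "uz"  [terminal]
28. n0.lab = "xuz"  ["x" ++ e.sig]
29. n0.depth = 3  [D.cnt * 3 - 12]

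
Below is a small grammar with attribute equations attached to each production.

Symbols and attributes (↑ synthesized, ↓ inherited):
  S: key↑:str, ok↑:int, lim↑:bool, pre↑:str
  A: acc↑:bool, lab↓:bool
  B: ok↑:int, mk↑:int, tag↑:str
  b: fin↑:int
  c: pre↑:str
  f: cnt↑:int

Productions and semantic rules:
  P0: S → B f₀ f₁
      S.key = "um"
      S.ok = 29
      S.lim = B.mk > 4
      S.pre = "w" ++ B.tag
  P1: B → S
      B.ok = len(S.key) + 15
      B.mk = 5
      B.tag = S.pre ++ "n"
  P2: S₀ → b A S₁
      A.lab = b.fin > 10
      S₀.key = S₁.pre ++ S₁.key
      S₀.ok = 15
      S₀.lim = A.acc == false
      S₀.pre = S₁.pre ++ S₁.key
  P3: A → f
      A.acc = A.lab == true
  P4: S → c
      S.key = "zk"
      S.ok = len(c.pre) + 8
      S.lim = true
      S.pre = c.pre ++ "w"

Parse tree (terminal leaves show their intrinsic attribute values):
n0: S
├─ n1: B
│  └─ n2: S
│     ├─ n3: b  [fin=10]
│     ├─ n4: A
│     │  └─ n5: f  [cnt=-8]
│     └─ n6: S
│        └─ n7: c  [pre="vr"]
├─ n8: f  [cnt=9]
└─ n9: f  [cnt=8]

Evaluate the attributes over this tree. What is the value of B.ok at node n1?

20

1. n3.fin = 10  [terminal]
2. n4.lab = false  [b.fin > 10]
3. n5.cnt = -8  [terminal]
4. n4.acc = false  [A.lab == true]
5. n7.pre = "vr"  [terminal]
6. n6.key = "zk"  ["zk"]
7. n6.ok = 10  [len(c.pre) + 8]
8. n6.lim = true  [true]
9. n6.pre = "vrw"  [c.pre ++ "w"]
10. n2.key = "vrwzk"  [S₁.pre ++ S₁.key]
11. n2.ok = 15  [15]
12. n2.lim = true  [A.acc == false]
13. n2.pre = "vrwzk"  [S₁.pre ++ S₁.key]
14. n1.ok = 20  [len(S.key) + 15]
15. n1.mk = 5  [5]
16. n1.tag = "vrwzkn"  [S.pre ++ "n"]
17. n8.cnt = 9  [terminal]
18. n9.cnt = 8  [terminal]
19. n0.key = "um"  ["um"]
20. n0.ok = 29  [29]
21. n0.lim = true  [B.mk > 4]
22. n0.pre = "wvrwzkn"  ["w" ++ B.tag]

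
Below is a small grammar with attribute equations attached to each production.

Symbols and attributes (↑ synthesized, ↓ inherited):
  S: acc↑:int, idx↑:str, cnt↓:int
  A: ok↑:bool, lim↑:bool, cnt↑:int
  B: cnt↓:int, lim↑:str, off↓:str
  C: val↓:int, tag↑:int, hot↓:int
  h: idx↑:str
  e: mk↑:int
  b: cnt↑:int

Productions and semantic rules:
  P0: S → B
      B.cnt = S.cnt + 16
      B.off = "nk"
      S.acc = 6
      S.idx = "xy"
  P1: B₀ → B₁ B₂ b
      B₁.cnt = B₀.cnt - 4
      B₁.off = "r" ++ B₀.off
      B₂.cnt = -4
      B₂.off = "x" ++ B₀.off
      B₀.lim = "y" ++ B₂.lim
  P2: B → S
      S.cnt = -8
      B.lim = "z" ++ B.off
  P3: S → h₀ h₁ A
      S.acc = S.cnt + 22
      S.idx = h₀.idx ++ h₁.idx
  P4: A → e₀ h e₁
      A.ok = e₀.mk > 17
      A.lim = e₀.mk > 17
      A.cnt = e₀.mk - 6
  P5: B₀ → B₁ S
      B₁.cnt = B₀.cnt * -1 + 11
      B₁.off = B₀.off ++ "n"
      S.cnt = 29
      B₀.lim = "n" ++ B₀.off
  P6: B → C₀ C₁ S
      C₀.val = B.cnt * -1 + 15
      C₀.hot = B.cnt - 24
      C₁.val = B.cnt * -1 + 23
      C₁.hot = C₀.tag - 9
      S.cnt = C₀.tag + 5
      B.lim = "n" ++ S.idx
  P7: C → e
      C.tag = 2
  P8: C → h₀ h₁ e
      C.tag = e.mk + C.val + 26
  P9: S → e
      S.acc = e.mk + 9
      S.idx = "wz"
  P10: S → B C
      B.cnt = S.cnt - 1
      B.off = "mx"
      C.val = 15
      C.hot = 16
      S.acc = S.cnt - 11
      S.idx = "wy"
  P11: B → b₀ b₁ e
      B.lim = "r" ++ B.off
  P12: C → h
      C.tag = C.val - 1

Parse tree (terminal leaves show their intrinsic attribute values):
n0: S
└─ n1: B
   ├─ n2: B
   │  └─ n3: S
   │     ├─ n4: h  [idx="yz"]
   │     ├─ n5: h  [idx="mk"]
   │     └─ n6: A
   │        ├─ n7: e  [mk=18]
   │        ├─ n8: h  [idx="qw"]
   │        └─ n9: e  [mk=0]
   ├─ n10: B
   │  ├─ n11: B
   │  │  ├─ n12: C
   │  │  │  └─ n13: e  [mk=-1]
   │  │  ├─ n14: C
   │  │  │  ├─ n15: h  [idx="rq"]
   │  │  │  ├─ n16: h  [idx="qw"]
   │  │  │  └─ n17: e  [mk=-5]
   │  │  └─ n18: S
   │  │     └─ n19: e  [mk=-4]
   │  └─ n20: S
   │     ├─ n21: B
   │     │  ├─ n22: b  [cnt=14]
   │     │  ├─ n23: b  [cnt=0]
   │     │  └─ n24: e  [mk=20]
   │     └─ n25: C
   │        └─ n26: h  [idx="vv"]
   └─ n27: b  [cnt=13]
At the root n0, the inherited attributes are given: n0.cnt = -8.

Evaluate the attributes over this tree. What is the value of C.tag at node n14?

1. n0.cnt = -8  [given at root]
2. n1.cnt = 8  [S.cnt + 16]
3. n1.off = "nk"  ["nk"]
4. n2.cnt = 4  [B₀.cnt - 4]
5. n2.off = "rnk"  ["r" ++ B₀.off]
6. n3.cnt = -8  [-8]
7. n4.idx = "yz"  [terminal]
8. n5.idx = "mk"  [terminal]
9. n7.mk = 18  [terminal]
10. n8.idx = "qw"  [terminal]
11. n9.mk = 0  [terminal]
12. n6.ok = true  [e₀.mk > 17]
13. n6.lim = true  [e₀.mk > 17]
14. n6.cnt = 12  [e₀.mk - 6]
15. n3.acc = 14  [S.cnt + 22]
16. n3.idx = "yzmk"  [h₀.idx ++ h₁.idx]
17. n2.lim = "zrnk"  ["z" ++ B.off]
18. n10.cnt = -4  [-4]
19. n10.off = "xnk"  ["x" ++ B₀.off]
20. n11.cnt = 15  [B₀.cnt * -1 + 11]
21. n11.off = "xnkn"  [B₀.off ++ "n"]
22. n12.val = 0  [B.cnt * -1 + 15]
23. n12.hot = -9  [B.cnt - 24]
24. n13.mk = -1  [terminal]
25. n12.tag = 2  [2]
26. n14.val = 8  [B.cnt * -1 + 23]
27. n14.hot = -7  [C₀.tag - 9]
28. n15.idx = "rq"  [terminal]
29. n16.idx = "qw"  [terminal]
30. n17.mk = -5  [terminal]
31. n14.tag = 29  [e.mk + C.val + 26]
32. n18.cnt = 7  [C₀.tag + 5]
33. n19.mk = -4  [terminal]
34. n18.acc = 5  [e.mk + 9]
35. n18.idx = "wz"  ["wz"]
36. n11.lim = "nwz"  ["n" ++ S.idx]
37. n20.cnt = 29  [29]
38. n21.cnt = 28  [S.cnt - 1]
39. n21.off = "mx"  ["mx"]
40. n22.cnt = 14  [terminal]
41. n23.cnt = 0  [terminal]
42. n24.mk = 20  [terminal]
43. n21.lim = "rmx"  ["r" ++ B.off]
44. n25.val = 15  [15]
45. n25.hot = 16  [16]
46. n26.idx = "vv"  [terminal]
47. n25.tag = 14  [C.val - 1]
48. n20.acc = 18  [S.cnt - 11]
49. n20.idx = "wy"  ["wy"]
50. n10.lim = "nxnk"  ["n" ++ B₀.off]
51. n27.cnt = 13  [terminal]
52. n1.lim = "ynxnk"  ["y" ++ B₂.lim]
53. n0.acc = 6  [6]
54. n0.idx = "xy"  ["xy"]

29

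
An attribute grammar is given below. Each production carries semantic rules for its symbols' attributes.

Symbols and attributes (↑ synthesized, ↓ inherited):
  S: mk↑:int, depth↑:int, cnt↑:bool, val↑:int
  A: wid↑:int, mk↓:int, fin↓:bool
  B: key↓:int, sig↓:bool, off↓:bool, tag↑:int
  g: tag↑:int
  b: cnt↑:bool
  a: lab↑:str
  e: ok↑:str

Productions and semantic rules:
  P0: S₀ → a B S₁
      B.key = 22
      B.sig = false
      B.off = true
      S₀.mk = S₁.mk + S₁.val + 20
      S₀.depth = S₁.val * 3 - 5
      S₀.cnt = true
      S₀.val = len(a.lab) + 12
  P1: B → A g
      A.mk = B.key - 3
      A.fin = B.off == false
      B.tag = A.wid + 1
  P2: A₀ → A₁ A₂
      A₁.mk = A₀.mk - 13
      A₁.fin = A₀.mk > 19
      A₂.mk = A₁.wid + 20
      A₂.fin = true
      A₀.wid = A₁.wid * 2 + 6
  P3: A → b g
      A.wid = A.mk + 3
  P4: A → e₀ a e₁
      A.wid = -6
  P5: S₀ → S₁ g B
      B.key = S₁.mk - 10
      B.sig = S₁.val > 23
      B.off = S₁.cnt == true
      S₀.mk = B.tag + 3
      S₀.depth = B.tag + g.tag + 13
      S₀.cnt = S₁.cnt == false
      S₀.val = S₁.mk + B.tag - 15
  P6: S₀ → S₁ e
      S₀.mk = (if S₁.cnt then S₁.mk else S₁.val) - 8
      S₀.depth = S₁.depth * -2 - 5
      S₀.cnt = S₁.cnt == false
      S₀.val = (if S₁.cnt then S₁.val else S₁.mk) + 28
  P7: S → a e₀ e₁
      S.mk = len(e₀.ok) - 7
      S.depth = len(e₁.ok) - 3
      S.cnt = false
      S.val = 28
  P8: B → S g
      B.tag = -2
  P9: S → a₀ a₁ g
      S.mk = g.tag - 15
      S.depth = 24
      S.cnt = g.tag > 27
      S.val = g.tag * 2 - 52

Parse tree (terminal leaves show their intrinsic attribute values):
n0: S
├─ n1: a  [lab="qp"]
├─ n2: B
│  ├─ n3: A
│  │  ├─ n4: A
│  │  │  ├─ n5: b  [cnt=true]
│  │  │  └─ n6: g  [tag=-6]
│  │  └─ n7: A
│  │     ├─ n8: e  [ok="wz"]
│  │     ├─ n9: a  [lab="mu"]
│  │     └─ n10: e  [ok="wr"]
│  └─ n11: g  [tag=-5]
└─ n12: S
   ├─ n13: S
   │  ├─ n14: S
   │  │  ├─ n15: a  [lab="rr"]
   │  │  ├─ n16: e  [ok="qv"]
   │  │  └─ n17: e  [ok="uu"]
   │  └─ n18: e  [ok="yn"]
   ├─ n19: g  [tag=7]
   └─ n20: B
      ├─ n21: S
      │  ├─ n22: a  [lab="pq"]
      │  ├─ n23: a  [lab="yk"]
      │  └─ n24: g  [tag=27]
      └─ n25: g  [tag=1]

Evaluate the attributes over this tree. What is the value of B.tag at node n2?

1. n1.lab = "qp"  [terminal]
2. n2.key = 22  [22]
3. n2.sig = false  [false]
4. n2.off = true  [true]
5. n3.mk = 19  [B.key - 3]
6. n3.fin = false  [B.off == false]
7. n4.mk = 6  [A₀.mk - 13]
8. n4.fin = false  [A₀.mk > 19]
9. n5.cnt = true  [terminal]
10. n6.tag = -6  [terminal]
11. n4.wid = 9  [A.mk + 3]
12. n7.mk = 29  [A₁.wid + 20]
13. n7.fin = true  [true]
14. n8.ok = "wz"  [terminal]
15. n9.lab = "mu"  [terminal]
16. n10.ok = "wr"  [terminal]
17. n7.wid = -6  [-6]
18. n3.wid = 24  [A₁.wid * 2 + 6]
19. n11.tag = -5  [terminal]
20. n2.tag = 25  [A.wid + 1]
21. n15.lab = "rr"  [terminal]
22. n16.ok = "qv"  [terminal]
23. n17.ok = "uu"  [terminal]
24. n14.mk = -5  [len(e₀.ok) - 7]
25. n14.depth = -1  [len(e₁.ok) - 3]
26. n14.cnt = false  [false]
27. n14.val = 28  [28]
28. n18.ok = "yn"  [terminal]
29. n13.mk = 20  [(if S₁.cnt then S₁.mk else S₁.val) - 8]
30. n13.depth = -3  [S₁.depth * -2 - 5]
31. n13.cnt = true  [S₁.cnt == false]
32. n13.val = 23  [(if S₁.cnt then S₁.val else S₁.mk) + 28]
33. n19.tag = 7  [terminal]
34. n20.key = 10  [S₁.mk - 10]
35. n20.sig = false  [S₁.val > 23]
36. n20.off = true  [S₁.cnt == true]
37. n22.lab = "pq"  [terminal]
38. n23.lab = "yk"  [terminal]
39. n24.tag = 27  [terminal]
40. n21.mk = 12  [g.tag - 15]
41. n21.depth = 24  [24]
42. n21.cnt = false  [g.tag > 27]
43. n21.val = 2  [g.tag * 2 - 52]
44. n25.tag = 1  [terminal]
45. n20.tag = -2  [-2]
46. n12.mk = 1  [B.tag + 3]
47. n12.depth = 18  [B.tag + g.tag + 13]
48. n12.cnt = false  [S₁.cnt == false]
49. n12.val = 3  [S₁.mk + B.tag - 15]
50. n0.mk = 24  [S₁.mk + S₁.val + 20]
51. n0.depth = 4  [S₁.val * 3 - 5]
52. n0.cnt = true  [true]
53. n0.val = 14  [len(a.lab) + 12]

25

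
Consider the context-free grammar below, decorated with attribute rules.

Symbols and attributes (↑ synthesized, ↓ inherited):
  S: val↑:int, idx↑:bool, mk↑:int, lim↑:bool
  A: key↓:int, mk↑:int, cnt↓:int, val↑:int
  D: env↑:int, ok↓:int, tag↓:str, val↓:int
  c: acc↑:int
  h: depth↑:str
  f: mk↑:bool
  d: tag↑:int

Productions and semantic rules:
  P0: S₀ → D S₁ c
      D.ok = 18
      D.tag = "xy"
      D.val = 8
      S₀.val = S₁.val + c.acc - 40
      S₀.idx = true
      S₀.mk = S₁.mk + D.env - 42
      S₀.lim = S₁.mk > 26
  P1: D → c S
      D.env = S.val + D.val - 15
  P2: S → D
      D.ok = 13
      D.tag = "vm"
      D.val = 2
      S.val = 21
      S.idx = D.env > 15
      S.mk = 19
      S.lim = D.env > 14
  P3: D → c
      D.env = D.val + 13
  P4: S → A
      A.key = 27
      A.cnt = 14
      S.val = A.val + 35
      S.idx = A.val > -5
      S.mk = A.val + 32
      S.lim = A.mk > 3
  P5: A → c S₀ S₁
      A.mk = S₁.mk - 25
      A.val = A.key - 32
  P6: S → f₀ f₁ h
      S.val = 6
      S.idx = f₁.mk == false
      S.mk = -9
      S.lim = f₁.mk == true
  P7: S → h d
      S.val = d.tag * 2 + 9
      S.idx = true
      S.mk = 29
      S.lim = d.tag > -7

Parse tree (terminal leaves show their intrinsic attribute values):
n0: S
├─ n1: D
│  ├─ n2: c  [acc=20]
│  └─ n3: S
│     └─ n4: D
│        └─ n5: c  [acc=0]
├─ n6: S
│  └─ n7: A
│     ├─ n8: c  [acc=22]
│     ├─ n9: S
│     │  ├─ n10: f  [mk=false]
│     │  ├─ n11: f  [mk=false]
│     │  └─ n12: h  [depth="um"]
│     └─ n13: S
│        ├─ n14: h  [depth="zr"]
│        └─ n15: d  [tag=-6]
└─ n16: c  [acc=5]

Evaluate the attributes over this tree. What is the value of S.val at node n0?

1. n1.ok = 18  [18]
2. n1.tag = "xy"  ["xy"]
3. n1.val = 8  [8]
4. n2.acc = 20  [terminal]
5. n4.ok = 13  [13]
6. n4.tag = "vm"  ["vm"]
7. n4.val = 2  [2]
8. n5.acc = 0  [terminal]
9. n4.env = 15  [D.val + 13]
10. n3.val = 21  [21]
11. n3.idx = false  [D.env > 15]
12. n3.mk = 19  [19]
13. n3.lim = true  [D.env > 14]
14. n1.env = 14  [S.val + D.val - 15]
15. n7.key = 27  [27]
16. n7.cnt = 14  [14]
17. n8.acc = 22  [terminal]
18. n10.mk = false  [terminal]
19. n11.mk = false  [terminal]
20. n12.depth = "um"  [terminal]
21. n9.val = 6  [6]
22. n9.idx = true  [f₁.mk == false]
23. n9.mk = -9  [-9]
24. n9.lim = false  [f₁.mk == true]
25. n14.depth = "zr"  [terminal]
26. n15.tag = -6  [terminal]
27. n13.val = -3  [d.tag * 2 + 9]
28. n13.idx = true  [true]
29. n13.mk = 29  [29]
30. n13.lim = true  [d.tag > -7]
31. n7.mk = 4  [S₁.mk - 25]
32. n7.val = -5  [A.key - 32]
33. n6.val = 30  [A.val + 35]
34. n6.idx = false  [A.val > -5]
35. n6.mk = 27  [A.val + 32]
36. n6.lim = true  [A.mk > 3]
37. n16.acc = 5  [terminal]
38. n0.val = -5  [S₁.val + c.acc - 40]
39. n0.idx = true  [true]
40. n0.mk = -1  [S₁.mk + D.env - 42]
41. n0.lim = true  [S₁.mk > 26]

-5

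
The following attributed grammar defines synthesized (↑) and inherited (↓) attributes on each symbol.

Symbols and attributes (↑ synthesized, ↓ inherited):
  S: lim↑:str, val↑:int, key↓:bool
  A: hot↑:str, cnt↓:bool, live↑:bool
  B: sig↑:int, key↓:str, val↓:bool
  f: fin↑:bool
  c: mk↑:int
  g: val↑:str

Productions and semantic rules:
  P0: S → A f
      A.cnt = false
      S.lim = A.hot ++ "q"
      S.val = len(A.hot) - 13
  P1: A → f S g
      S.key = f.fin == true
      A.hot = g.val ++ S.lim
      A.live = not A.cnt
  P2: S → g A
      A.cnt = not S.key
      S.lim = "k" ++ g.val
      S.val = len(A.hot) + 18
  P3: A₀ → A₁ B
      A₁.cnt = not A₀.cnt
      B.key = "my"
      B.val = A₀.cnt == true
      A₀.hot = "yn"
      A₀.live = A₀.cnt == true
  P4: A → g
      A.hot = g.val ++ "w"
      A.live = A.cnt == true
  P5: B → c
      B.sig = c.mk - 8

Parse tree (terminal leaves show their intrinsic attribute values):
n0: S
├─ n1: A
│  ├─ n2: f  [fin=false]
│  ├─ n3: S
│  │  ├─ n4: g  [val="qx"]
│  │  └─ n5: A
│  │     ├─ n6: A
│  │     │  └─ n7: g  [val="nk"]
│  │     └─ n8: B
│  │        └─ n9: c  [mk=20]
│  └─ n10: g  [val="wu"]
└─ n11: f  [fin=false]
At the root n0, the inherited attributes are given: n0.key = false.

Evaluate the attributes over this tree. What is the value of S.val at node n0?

1. n0.key = false  [given at root]
2. n1.cnt = false  [false]
3. n2.fin = false  [terminal]
4. n3.key = false  [f.fin == true]
5. n4.val = "qx"  [terminal]
6. n5.cnt = true  [not S.key]
7. n6.cnt = false  [not A₀.cnt]
8. n7.val = "nk"  [terminal]
9. n6.hot = "nkw"  [g.val ++ "w"]
10. n6.live = false  [A.cnt == true]
11. n8.key = "my"  ["my"]
12. n8.val = true  [A₀.cnt == true]
13. n9.mk = 20  [terminal]
14. n8.sig = 12  [c.mk - 8]
15. n5.hot = "yn"  ["yn"]
16. n5.live = true  [A₀.cnt == true]
17. n3.lim = "kqx"  ["k" ++ g.val]
18. n3.val = 20  [len(A.hot) + 18]
19. n10.val = "wu"  [terminal]
20. n1.hot = "wukqx"  [g.val ++ S.lim]
21. n1.live = true  [not A.cnt]
22. n11.fin = false  [terminal]
23. n0.lim = "wukqxq"  [A.hot ++ "q"]
24. n0.val = -8  [len(A.hot) - 13]

-8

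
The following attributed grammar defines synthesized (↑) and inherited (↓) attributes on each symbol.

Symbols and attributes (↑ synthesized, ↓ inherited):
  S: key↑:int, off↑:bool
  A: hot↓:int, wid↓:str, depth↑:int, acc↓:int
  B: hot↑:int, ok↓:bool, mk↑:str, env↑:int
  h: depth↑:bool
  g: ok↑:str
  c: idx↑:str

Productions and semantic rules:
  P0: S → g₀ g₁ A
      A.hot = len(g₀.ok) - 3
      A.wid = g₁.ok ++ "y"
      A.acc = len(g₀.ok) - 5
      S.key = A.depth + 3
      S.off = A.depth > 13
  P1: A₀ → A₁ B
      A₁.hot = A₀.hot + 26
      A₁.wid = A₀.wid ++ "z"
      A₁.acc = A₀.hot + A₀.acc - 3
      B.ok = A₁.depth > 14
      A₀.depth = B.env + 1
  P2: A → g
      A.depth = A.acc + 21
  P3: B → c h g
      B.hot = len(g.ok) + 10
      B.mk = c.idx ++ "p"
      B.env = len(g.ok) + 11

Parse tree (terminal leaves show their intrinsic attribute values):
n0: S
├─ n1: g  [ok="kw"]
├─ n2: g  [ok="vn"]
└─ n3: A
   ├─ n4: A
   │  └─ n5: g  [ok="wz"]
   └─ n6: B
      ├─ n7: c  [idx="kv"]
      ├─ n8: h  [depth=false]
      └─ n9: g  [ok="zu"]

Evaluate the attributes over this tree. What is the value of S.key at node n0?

17

1. n1.ok = "kw"  [terminal]
2. n2.ok = "vn"  [terminal]
3. n3.hot = -1  [len(g₀.ok) - 3]
4. n3.wid = "vny"  [g₁.ok ++ "y"]
5. n3.acc = -3  [len(g₀.ok) - 5]
6. n4.hot = 25  [A₀.hot + 26]
7. n4.wid = "vnyz"  [A₀.wid ++ "z"]
8. n4.acc = -7  [A₀.hot + A₀.acc - 3]
9. n5.ok = "wz"  [terminal]
10. n4.depth = 14  [A.acc + 21]
11. n6.ok = false  [A₁.depth > 14]
12. n7.idx = "kv"  [terminal]
13. n8.depth = false  [terminal]
14. n9.ok = "zu"  [terminal]
15. n6.hot = 12  [len(g.ok) + 10]
16. n6.mk = "kvp"  [c.idx ++ "p"]
17. n6.env = 13  [len(g.ok) + 11]
18. n3.depth = 14  [B.env + 1]
19. n0.key = 17  [A.depth + 3]
20. n0.off = true  [A.depth > 13]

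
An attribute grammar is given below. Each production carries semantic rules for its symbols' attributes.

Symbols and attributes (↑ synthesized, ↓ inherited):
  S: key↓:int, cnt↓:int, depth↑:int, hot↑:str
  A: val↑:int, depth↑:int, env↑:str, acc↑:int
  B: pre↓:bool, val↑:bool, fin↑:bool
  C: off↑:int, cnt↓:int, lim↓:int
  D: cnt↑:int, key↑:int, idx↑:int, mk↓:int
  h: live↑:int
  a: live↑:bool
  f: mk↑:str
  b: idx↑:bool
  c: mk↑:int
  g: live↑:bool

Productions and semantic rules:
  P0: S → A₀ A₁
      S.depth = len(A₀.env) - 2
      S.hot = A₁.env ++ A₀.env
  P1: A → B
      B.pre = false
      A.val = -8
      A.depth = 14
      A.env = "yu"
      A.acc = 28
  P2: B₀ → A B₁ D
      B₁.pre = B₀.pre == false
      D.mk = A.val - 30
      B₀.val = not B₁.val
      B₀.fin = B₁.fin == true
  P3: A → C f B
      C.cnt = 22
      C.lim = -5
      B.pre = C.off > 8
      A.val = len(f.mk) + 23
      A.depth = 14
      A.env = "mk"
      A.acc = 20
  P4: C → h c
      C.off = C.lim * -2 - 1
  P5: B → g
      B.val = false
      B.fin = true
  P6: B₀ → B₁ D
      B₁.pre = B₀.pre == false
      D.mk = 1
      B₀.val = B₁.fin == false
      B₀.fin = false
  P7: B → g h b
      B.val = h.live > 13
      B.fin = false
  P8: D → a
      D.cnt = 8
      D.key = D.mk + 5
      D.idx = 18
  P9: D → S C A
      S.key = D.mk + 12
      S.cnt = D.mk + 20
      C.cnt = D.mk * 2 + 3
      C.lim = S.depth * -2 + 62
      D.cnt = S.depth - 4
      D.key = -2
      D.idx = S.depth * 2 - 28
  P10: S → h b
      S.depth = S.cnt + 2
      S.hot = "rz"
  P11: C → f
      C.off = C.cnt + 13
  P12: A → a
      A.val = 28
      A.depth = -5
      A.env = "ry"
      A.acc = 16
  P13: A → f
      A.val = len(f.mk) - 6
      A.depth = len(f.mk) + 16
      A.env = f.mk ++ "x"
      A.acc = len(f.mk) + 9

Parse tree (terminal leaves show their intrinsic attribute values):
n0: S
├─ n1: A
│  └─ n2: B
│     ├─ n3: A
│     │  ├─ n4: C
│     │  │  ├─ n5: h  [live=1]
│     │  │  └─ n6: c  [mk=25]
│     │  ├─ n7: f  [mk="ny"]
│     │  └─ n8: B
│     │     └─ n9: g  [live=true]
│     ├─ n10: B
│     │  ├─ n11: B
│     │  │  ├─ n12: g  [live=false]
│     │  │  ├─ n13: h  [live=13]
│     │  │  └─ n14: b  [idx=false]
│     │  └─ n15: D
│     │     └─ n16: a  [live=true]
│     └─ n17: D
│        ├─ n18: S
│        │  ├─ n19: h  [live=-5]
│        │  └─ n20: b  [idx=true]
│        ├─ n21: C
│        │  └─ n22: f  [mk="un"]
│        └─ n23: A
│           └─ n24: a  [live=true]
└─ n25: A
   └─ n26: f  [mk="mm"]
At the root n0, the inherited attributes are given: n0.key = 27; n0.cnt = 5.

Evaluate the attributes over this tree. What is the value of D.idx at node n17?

6

1. n0.key = 27  [given at root]
2. n0.cnt = 5  [given at root]
3. n2.pre = false  [false]
4. n4.cnt = 22  [22]
5. n4.lim = -5  [-5]
6. n5.live = 1  [terminal]
7. n6.mk = 25  [terminal]
8. n4.off = 9  [C.lim * -2 - 1]
9. n7.mk = "ny"  [terminal]
10. n8.pre = true  [C.off > 8]
11. n9.live = true  [terminal]
12. n8.val = false  [false]
13. n8.fin = true  [true]
14. n3.val = 25  [len(f.mk) + 23]
15. n3.depth = 14  [14]
16. n3.env = "mk"  ["mk"]
17. n3.acc = 20  [20]
18. n10.pre = true  [B₀.pre == false]
19. n11.pre = false  [B₀.pre == false]
20. n12.live = false  [terminal]
21. n13.live = 13  [terminal]
22. n14.idx = false  [terminal]
23. n11.val = false  [h.live > 13]
24. n11.fin = false  [false]
25. n15.mk = 1  [1]
26. n16.live = true  [terminal]
27. n15.cnt = 8  [8]
28. n15.key = 6  [D.mk + 5]
29. n15.idx = 18  [18]
30. n10.val = true  [B₁.fin == false]
31. n10.fin = false  [false]
32. n17.mk = -5  [A.val - 30]
33. n18.key = 7  [D.mk + 12]
34. n18.cnt = 15  [D.mk + 20]
35. n19.live = -5  [terminal]
36. n20.idx = true  [terminal]
37. n18.depth = 17  [S.cnt + 2]
38. n18.hot = "rz"  ["rz"]
39. n21.cnt = -7  [D.mk * 2 + 3]
40. n21.lim = 28  [S.depth * -2 + 62]
41. n22.mk = "un"  [terminal]
42. n21.off = 6  [C.cnt + 13]
43. n24.live = true  [terminal]
44. n23.val = 28  [28]
45. n23.depth = -5  [-5]
46. n23.env = "ry"  ["ry"]
47. n23.acc = 16  [16]
48. n17.cnt = 13  [S.depth - 4]
49. n17.key = -2  [-2]
50. n17.idx = 6  [S.depth * 2 - 28]
51. n2.val = false  [not B₁.val]
52. n2.fin = false  [B₁.fin == true]
53. n1.val = -8  [-8]
54. n1.depth = 14  [14]
55. n1.env = "yu"  ["yu"]
56. n1.acc = 28  [28]
57. n26.mk = "mm"  [terminal]
58. n25.val = -4  [len(f.mk) - 6]
59. n25.depth = 18  [len(f.mk) + 16]
60. n25.env = "mmx"  [f.mk ++ "x"]
61. n25.acc = 11  [len(f.mk) + 9]
62. n0.depth = 0  [len(A₀.env) - 2]
63. n0.hot = "mmxyu"  [A₁.env ++ A₀.env]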